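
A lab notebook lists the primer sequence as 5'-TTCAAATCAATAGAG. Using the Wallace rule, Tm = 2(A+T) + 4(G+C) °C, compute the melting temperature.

38°C

Counting bases: C=2, G=2, T=4, A=7
AT pairs contribute 11, GC pairs contribute 4.
Tm = 2×11 + 4×4 = 38°C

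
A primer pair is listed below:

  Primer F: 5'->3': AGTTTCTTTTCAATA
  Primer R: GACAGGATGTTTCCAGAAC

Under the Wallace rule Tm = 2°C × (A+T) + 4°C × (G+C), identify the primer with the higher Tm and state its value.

Primer R, 56°C

Primer F: A+T=12, G+C=3 → Tm = 2(12)+4(3) = 36°C
Primer R: A+T=10, G+C=9 → Tm = 2(10)+4(9) = 56°C
36°C vs 56°C → primer R is higher.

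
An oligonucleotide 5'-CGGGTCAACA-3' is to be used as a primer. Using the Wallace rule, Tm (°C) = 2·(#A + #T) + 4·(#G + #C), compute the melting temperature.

Scanning the sequence gives A=3, G=3, T=1, C=3.
AT pairs contribute 4, GC pairs contribute 6.
Tm = 2(4) + 4(6) = 8 + 24 = 32°C

32°C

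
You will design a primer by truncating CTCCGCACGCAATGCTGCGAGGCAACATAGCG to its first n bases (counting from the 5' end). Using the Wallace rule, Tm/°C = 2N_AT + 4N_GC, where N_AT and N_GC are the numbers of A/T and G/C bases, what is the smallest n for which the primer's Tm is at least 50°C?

n = 15

First 14 bases: CTCCGCACGCAATG → Tm = 46°C (< 50°C)
First 15 bases: CTCCGCACGCAATGC → Tm = 50°C (≥ 50°C)
Since every base adds ≥2°C, Tm only increases with n, so the threshold is first crossed at n = 15.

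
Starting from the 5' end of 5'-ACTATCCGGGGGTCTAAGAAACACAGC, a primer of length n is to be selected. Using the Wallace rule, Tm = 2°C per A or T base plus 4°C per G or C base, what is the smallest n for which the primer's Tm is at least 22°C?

n = 8

First 7 bases: ACTATCC → Tm = 20°C (< 22°C)
First 8 bases: ACTATCCG → Tm = 24°C (≥ 22°C)
Each additional base adds 2°C (A/T) or 4°C (G/C), so Tm is non-decreasing in n; n = 8 is the first length to reach 22°C.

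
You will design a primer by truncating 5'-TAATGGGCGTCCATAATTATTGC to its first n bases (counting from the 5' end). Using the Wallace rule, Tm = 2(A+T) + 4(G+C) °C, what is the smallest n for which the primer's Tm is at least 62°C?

n = 23

First 22 bases: TAATGGGCGTCCATAATTATTG → Tm = 60°C (< 62°C)
First 23 bases: TAATGGGCGTCCATAATTATTGC → Tm = 64°C (≥ 62°C)
Since every base adds ≥2°C, Tm only increases with n, so the threshold is first crossed at n = 23.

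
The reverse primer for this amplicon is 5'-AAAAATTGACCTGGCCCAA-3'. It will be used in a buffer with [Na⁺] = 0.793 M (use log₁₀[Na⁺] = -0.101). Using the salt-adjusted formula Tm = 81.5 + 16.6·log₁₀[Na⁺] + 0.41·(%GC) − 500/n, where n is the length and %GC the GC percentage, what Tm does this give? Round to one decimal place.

Length n = 19. Counting bases: C=5, G=3, A=8, T=3
G+C = 8, so %GC = 8/19 × 100 = 42.105%
Salt term: 16.6 × (-0.101) = -1.677
GC term: 0.41 × 42.105 = 17.263; length term: −500/19 = −26.316
Tm = 81.5 + (-1.677) + 17.263 − 26.316 = 70.77 → 70.8°C

70.8°C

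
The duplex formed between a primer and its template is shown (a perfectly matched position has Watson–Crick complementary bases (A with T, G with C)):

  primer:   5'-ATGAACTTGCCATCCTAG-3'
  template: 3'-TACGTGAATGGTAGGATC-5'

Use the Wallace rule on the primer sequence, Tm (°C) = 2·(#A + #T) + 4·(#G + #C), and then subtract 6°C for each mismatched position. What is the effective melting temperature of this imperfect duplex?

40°C

Primer base counts: A=5, T=5, G=3, C=5 → A+T=10, G+C=8
Perfect-match Tm = 2(10) + 4(8) = 20 + 32 = 52°C
Mismatches (positions where the bases are not complementary): 2 (at positions 4, 9)
Effective Tm = 52 − 2×6 = 52 − 12 = 40°C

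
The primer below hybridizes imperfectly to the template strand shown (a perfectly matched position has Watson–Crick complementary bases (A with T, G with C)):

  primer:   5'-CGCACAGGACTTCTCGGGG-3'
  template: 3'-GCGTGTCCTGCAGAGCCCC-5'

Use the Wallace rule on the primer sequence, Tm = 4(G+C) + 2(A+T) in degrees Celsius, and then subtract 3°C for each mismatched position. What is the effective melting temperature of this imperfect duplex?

Primer base counts: A=3, T=3, G=7, C=6 → A+T=6, G+C=13
Perfect-match Tm = 2(6) + 4(13) = 12 + 52 = 64°C
Mismatches (positions where the bases are not complementary): 1 (at position 11)
Effective Tm = 64 − 1×3 = 64 − 3 = 61°C

61°C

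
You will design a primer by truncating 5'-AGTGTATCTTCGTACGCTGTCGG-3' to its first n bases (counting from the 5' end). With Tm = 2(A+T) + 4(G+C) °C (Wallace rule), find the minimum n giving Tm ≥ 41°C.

First 14 bases: AGTGTATCTTCGTA → Tm = 38°C (< 41°C)
First 15 bases: AGTGTATCTTCGTAC → Tm = 42°C (≥ 41°C)
Since every base adds ≥2°C, Tm only increases with n, so the threshold is first crossed at n = 15.

n = 15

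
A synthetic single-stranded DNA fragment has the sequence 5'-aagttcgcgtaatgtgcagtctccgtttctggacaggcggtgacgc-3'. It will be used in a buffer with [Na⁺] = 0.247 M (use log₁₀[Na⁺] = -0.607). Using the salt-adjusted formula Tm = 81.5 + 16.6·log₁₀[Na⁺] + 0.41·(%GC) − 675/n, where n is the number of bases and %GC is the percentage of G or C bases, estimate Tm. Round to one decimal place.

79.9°C

Length n = 46. T=12, C=11, G=15, A=8
G+C = 26, so %GC = 26/46 × 100 = 56.522%
Salt term: 16.6 × (-0.607) = -10.076
GC term: 0.41 × 56.522 = 23.174; length term: −675/46 = −14.674
Tm = 81.5 + (-10.076) + 23.174 − 14.674 = 79.924 → 79.9°C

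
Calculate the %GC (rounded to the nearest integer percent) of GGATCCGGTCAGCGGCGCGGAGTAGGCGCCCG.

C=10, T=3, G=15, A=4
G+C = 15 + 10 = 25 out of 32 bases
%GC = 25/32 × 100 = 78.12% ≈ 78%

78%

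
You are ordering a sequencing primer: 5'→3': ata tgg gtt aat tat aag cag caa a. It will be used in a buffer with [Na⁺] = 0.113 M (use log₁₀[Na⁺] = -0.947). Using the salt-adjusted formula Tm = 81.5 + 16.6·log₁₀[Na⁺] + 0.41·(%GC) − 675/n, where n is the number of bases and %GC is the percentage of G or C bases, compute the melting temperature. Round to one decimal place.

Length n = 25. Base counts: C=2, A=11, T=7, G=5
G+C = 7, so %GC = 7/25 × 100 = 28%
Salt term: 16.6 × (-0.947) = -15.72
GC term: 0.41 × 28 = 11.48; length term: −675/25 = −27
Tm = 81.5 + (-15.72) + 11.48 − 27 = 50.26 → 50.3°C

50.3°C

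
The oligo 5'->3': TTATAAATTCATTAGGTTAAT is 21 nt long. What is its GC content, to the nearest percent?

14%

Scanning the sequence gives A=8, G=2, T=10, C=1.
G+C = 2 + 1 = 3 out of 21 bases
%GC = 3/21 × 100 = 14.29% ≈ 14%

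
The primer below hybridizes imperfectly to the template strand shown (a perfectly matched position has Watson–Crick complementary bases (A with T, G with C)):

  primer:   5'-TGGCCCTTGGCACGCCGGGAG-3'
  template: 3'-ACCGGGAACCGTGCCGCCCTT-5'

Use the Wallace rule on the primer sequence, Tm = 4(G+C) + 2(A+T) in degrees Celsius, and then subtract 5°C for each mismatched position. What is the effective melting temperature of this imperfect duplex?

64°C

Primer base counts: A=2, T=3, G=9, C=7 → A+T=5, G+C=16
Perfect-match Tm = 2(5) + 4(16) = 10 + 64 = 74°C
Mismatches (positions where the bases are not complementary): 2 (at positions 15, 21)
Effective Tm = 74 − 2×5 = 74 − 10 = 64°C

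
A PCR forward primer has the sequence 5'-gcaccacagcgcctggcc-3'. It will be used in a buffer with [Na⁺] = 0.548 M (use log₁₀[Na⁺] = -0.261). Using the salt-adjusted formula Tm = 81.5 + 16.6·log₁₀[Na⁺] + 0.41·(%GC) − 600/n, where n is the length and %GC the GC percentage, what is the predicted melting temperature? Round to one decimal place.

Length n = 18. T=1, C=9, G=5, A=3
G+C = 14, so %GC = 14/18 × 100 = 77.778%
Salt term: 16.6 × (-0.261) = -4.333
GC term: 0.41 × 77.778 = 31.889; length term: −600/18 = −33.333
Tm = 81.5 + (-4.333) + 31.889 − 33.333 = 75.723 → 75.7°C

75.7°C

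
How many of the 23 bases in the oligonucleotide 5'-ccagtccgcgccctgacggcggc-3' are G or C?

19

Counting bases: A=2, T=2, C=11, G=8
G+C = 8 + 11 = 19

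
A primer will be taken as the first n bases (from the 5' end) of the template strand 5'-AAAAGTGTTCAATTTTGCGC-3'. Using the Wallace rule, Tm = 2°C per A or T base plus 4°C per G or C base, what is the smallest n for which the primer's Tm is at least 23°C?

First 9 bases: AAAAGTGTT → Tm = 22°C (< 23°C)
First 10 bases: AAAAGTGTTC → Tm = 26°C (≥ 23°C)
Each additional base adds 2°C (A/T) or 4°C (G/C), so Tm is non-decreasing in n; n = 10 is the first length to reach 23°C.

n = 10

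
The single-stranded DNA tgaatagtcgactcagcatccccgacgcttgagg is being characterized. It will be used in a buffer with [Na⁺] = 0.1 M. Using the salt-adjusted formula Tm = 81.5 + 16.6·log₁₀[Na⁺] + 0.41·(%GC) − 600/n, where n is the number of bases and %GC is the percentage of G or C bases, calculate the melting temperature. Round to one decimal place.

Length n = 34. Counting bases: G=9, C=10, A=8, T=7
G+C = 19, so %GC = 19/34 × 100 = 55.882%
Salt term: 16.6 × (-1) = -16.6
GC term: 0.41 × 55.882 = 22.912; length term: −600/34 = −17.647
Tm = 81.5 + (-16.6) + 22.912 − 17.647 = 70.165 → 70.2°C

70.2°C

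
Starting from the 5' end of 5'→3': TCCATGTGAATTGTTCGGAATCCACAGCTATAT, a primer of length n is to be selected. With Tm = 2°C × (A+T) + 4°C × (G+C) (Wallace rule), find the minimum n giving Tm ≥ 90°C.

First 31 bases: TCCATGTGAATTGTTCGGAATCCACAGCTAT → Tm = 88°C (< 90°C)
First 32 bases: TCCATGTGAATTGTTCGGAATCCACAGCTATA → Tm = 90°C (≥ 90°C)
Since every base adds ≥2°C, Tm only increases with n, so the threshold is first crossed at n = 32.

n = 32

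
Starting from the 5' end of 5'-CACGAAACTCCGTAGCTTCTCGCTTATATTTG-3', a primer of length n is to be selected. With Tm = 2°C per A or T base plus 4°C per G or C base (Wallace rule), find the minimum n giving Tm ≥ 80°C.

First 26 bases: CACGAAACTCCGTAGCTTCTCGCTTA → Tm = 78°C (< 80°C)
First 27 bases: CACGAAACTCCGTAGCTTCTCGCTTAT → Tm = 80°C (≥ 80°C)
Since every base adds ≥2°C, Tm only increases with n, so the threshold is first crossed at n = 27.

n = 27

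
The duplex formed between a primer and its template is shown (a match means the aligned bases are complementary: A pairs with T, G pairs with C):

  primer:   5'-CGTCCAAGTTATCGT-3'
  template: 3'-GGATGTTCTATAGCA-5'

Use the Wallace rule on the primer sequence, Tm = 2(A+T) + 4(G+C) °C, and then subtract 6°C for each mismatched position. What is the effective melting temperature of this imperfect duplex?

26°C

Primer base counts: A=3, T=5, G=3, C=4 → A+T=8, G+C=7
Perfect-match Tm = 2(8) + 4(7) = 16 + 28 = 44°C
Mismatches (positions where the bases are not complementary): 3 (at positions 2, 4, 9)
Effective Tm = 44 − 3×6 = 44 − 18 = 26°C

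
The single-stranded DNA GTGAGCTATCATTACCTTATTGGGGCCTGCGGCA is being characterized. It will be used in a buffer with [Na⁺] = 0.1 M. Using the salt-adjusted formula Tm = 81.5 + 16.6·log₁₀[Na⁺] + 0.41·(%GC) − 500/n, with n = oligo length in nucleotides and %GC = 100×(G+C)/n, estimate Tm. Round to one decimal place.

Length n = 34. C=8, G=10, T=10, A=6
G+C = 18, so %GC = 18/34 × 100 = 52.941%
Salt term: 16.6 × (-1) = -16.6
GC term: 0.41 × 52.941 = 21.706; length term: −500/34 = −14.706
Tm = 81.5 + (-16.6) + 21.706 − 14.706 = 71.9 → 71.9°C

71.9°C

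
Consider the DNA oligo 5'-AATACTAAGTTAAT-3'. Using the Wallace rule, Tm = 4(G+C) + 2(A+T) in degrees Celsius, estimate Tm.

G=1, C=1, A=7, T=5
AT pairs contribute 12, GC pairs contribute 2.
Tm = 4·2 + 2·12 = 8 + 24 = 32°C

32°C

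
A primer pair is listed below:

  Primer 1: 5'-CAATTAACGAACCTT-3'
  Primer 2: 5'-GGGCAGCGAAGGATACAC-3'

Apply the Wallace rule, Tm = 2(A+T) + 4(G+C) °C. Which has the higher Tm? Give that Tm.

Primer 2, 58°C

Primer 1: A+T=10, G+C=5 → Tm = 2(10)+4(5) = 40°C
Primer 2: A+T=7, G+C=11 → Tm = 2(7)+4(11) = 58°C
40°C vs 58°C → primer 2 is higher.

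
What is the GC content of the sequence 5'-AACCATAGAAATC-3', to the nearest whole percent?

31%

A=7, T=2, C=3, G=1
G+C = 1 + 3 = 4 out of 13 bases
%GC = 4/13 × 100 = 30.77% ≈ 31%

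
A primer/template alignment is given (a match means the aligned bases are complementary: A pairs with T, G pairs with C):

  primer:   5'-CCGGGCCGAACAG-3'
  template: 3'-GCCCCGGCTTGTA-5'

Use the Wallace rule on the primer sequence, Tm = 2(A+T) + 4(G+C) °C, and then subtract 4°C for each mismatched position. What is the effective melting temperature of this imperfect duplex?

Primer base counts: A=3, T=0, G=5, C=5 → A+T=3, G+C=10
Perfect-match Tm = 2(3) + 4(10) = 6 + 40 = 46°C
Mismatches (positions where the bases are not complementary): 2 (at positions 2, 13)
Effective Tm = 46 − 2×4 = 46 − 8 = 38°C

38°C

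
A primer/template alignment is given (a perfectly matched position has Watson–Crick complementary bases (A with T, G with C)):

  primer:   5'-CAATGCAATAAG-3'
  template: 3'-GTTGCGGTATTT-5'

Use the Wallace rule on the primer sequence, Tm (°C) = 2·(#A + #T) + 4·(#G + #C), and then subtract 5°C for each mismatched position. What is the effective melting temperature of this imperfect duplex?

Primer base counts: A=6, T=2, G=2, C=2 → A+T=8, G+C=4
Perfect-match Tm = 2(8) + 4(4) = 16 + 16 = 32°C
Mismatches (positions where the bases are not complementary): 3 (at positions 4, 7, 12)
Effective Tm = 32 − 3×5 = 32 − 15 = 17°C

17°C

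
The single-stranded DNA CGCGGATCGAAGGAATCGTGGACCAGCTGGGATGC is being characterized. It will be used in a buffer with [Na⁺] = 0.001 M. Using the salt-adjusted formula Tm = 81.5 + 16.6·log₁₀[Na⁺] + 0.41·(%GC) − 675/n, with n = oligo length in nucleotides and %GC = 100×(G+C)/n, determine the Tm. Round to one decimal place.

38.2°C

Length n = 35. Base counts: T=5, A=8, C=8, G=14
G+C = 22, so %GC = 22/35 × 100 = 62.857%
Salt term: 16.6 × (-3) = -49.8
GC term: 0.41 × 62.857 = 25.771; length term: −675/35 = −19.286
Tm = 81.5 + (-49.8) + 25.771 − 19.286 = 38.185 → 38.2°C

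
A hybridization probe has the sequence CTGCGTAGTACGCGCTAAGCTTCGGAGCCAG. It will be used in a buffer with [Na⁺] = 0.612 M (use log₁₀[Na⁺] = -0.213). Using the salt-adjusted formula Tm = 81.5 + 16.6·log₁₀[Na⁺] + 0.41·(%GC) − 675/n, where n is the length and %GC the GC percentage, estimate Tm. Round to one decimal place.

Length n = 31. Base counts: A=6, G=10, T=6, C=9
G+C = 19, so %GC = 19/31 × 100 = 61.29%
Salt term: 16.6 × (-0.213) = -3.536
GC term: 0.41 × 61.29 = 25.129; length term: −675/31 = −21.774
Tm = 81.5 + (-3.536) + 25.129 − 21.774 = 81.319 → 81.3°C

81.3°C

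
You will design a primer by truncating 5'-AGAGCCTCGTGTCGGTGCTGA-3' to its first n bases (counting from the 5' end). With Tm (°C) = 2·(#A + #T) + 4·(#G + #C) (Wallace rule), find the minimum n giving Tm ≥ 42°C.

First 12 bases: AGAGCCTCGTGT → Tm = 38°C (< 42°C)
First 13 bases: AGAGCCTCGTGTC → Tm = 42°C (≥ 42°C)
Since every base adds ≥2°C, Tm only increases with n, so the threshold is first crossed at n = 13.

n = 13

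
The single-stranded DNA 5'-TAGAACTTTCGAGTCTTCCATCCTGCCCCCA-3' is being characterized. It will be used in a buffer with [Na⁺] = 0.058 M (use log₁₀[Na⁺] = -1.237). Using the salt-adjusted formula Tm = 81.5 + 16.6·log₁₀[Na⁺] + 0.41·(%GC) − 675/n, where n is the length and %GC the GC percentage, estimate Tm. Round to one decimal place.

Length n = 31. Counting bases: G=4, C=12, A=6, T=9
G+C = 16, so %GC = 16/31 × 100 = 51.613%
Salt term: 16.6 × (-1.237) = -20.534
GC term: 0.41 × 51.613 = 21.161; length term: −675/31 = −21.774
Tm = 81.5 + (-20.534) + 21.161 − 21.774 = 60.353 → 60.4°C

60.4°C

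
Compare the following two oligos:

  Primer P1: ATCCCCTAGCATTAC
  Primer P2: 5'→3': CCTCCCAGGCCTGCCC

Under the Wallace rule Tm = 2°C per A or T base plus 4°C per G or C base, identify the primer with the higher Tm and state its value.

Primer P1: A+T=8, G+C=7 → Tm = 2(8)+4(7) = 44°C
Primer P2: A+T=3, G+C=13 → Tm = 2(3)+4(13) = 58°C
44°C vs 58°C → primer P2 is higher.

Primer P2, 58°C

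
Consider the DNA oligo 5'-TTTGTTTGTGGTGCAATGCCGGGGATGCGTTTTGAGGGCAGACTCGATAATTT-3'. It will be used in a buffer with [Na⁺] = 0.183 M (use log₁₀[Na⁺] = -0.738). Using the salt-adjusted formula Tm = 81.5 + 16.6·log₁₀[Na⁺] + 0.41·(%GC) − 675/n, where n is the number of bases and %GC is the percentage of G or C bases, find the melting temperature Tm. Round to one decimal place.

Length n = 53. Base counts: C=7, G=18, A=9, T=19
G+C = 25, so %GC = 25/53 × 100 = 47.17%
Salt term: 16.6 × (-0.738) = -12.251
GC term: 0.41 × 47.17 = 19.34; length term: −675/53 = −12.736
Tm = 81.5 + (-12.251) + 19.34 − 12.736 = 75.853 → 75.9°C

75.9°C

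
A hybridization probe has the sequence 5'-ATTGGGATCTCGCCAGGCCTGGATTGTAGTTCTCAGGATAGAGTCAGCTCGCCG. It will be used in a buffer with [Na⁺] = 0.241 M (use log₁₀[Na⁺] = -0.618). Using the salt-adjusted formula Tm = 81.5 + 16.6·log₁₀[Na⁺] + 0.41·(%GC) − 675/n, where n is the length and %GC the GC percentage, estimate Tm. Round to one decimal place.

Length n = 54. G=17, T=14, C=13, A=10
G+C = 30, so %GC = 30/54 × 100 = 55.556%
Salt term: 16.6 × (-0.618) = -10.259
GC term: 0.41 × 55.556 = 22.778; length term: −675/54 = −12.5
Tm = 81.5 + (-10.259) + 22.778 − 12.5 = 81.519 → 81.5°C

81.5°C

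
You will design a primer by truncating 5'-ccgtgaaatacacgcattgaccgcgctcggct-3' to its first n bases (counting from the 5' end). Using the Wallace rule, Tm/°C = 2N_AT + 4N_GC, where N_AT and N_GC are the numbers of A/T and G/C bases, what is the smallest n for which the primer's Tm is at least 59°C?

First 20 bases: CCGTGAAATACACGCATTGA → Tm = 58°C (< 59°C)
First 21 bases: CCGTGAAATACACGCATTGAC → Tm = 62°C (≥ 59°C)
Each additional base adds 2°C (A/T) or 4°C (G/C), so Tm is non-decreasing in n; n = 21 is the first length to reach 59°C.

n = 21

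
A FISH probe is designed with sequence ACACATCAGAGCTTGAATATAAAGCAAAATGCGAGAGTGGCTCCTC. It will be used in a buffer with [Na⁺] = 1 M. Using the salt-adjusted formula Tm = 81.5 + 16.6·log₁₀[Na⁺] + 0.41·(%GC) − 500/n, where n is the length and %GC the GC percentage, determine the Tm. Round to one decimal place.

88.5°C

Length n = 46. Counting bases: T=9, G=10, C=10, A=17
G+C = 20, so %GC = 20/46 × 100 = 43.478%
Salt term: 16.6 × (0) = 0
GC term: 0.41 × 43.478 = 17.826; length term: −500/46 = −10.87
Tm = 81.5 + (0) + 17.826 − 10.87 = 88.456 → 88.5°C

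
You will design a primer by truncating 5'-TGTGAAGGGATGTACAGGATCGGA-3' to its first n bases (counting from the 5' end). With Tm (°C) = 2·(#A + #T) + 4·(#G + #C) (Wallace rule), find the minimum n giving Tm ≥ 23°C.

First 7 bases: TGTGAAG → Tm = 20°C (< 23°C)
First 8 bases: TGTGAAGG → Tm = 24°C (≥ 23°C)
Since every base adds ≥2°C, Tm only increases with n, so the threshold is first crossed at n = 8.

n = 8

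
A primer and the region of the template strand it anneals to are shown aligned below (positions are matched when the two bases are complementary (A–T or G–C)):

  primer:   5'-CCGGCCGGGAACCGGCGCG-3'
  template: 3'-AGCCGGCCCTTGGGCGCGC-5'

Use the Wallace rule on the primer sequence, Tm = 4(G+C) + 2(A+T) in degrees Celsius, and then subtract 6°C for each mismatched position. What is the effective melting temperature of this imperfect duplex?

60°C

Primer base counts: A=2, T=0, G=9, C=8 → A+T=2, G+C=17
Perfect-match Tm = 2(2) + 4(17) = 4 + 68 = 72°C
Mismatches (positions where the bases are not complementary): 2 (at positions 1, 14)
Effective Tm = 72 − 2×6 = 72 − 12 = 60°C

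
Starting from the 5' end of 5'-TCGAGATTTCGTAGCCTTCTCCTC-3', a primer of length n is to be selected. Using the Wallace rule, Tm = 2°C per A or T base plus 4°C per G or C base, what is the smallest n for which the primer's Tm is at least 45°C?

First 15 bases: TCGAGATTTCGTAGC → Tm = 44°C (< 45°C)
First 16 bases: TCGAGATTTCGTAGCC → Tm = 48°C (≥ 45°C)
Each additional base adds 2°C (A/T) or 4°C (G/C), so Tm is non-decreasing in n; n = 16 is the first length to reach 45°C.

n = 16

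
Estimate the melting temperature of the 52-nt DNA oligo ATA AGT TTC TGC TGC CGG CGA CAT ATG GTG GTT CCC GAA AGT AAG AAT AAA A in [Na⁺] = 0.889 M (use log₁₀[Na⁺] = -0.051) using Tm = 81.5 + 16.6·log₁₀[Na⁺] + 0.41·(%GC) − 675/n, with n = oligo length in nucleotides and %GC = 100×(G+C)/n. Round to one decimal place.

Length n = 52. Base counts: G=13, T=13, A=17, C=9
G+C = 22, so %GC = 22/52 × 100 = 42.308%
Salt term: 16.6 × (-0.051) = -0.847
GC term: 0.41 × 42.308 = 17.346; length term: −675/52 = −12.981
Tm = 81.5 + (-0.847) + 17.346 − 12.981 = 85.018 → 85.0°C

85.0°C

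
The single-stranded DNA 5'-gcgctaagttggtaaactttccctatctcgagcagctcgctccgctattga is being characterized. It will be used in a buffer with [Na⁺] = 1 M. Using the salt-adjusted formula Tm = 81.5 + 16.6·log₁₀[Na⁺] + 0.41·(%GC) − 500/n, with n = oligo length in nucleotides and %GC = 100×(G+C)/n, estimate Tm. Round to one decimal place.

92.6°C

Length n = 51. Base counts: T=15, G=11, C=15, A=10
G+C = 26, so %GC = 26/51 × 100 = 50.98%
Salt term: 16.6 × (0) = 0
GC term: 0.41 × 50.98 = 20.902; length term: −500/51 = −9.804
Tm = 81.5 + (0) + 20.902 − 9.804 = 92.598 → 92.6°C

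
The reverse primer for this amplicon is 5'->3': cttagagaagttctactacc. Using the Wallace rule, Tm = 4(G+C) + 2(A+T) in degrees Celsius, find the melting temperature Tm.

Counting bases: C=5, A=6, T=6, G=3
AT pairs contribute 12, GC pairs contribute 8.
Tm = 2(12) + 4(8) = 24 + 32 = 56°C

56°C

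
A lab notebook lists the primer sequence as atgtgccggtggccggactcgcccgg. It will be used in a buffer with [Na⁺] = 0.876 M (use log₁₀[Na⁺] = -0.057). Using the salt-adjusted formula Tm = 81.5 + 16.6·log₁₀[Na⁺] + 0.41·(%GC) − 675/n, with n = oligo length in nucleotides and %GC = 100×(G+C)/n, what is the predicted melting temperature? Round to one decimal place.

Length n = 26. T=4, C=9, A=2, G=11
G+C = 20, so %GC = 20/26 × 100 = 76.923%
Salt term: 16.6 × (-0.057) = -0.946
GC term: 0.41 × 76.923 = 31.538; length term: −675/26 = −25.962
Tm = 81.5 + (-0.946) + 31.538 − 25.962 = 86.13 → 86.1°C

86.1°C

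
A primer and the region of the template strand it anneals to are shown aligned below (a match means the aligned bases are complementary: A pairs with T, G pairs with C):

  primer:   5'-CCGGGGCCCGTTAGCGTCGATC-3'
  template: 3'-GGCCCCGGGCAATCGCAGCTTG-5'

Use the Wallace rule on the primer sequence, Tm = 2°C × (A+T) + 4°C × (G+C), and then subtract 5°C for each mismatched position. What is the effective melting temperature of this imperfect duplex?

Primer base counts: A=2, T=4, G=8, C=8 → A+T=6, G+C=16
Perfect-match Tm = 2(6) + 4(16) = 12 + 64 = 76°C
Mismatches (positions where the bases are not complementary): 1 (at position 21)
Effective Tm = 76 − 1×5 = 76 − 5 = 71°C

71°C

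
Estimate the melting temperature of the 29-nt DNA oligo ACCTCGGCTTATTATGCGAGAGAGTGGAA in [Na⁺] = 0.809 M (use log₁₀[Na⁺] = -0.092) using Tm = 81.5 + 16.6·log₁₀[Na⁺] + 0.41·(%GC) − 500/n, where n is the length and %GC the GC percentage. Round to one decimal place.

82.5°C

Length n = 29. Scanning the sequence gives A=8, C=5, T=7, G=9.
G+C = 14, so %GC = 14/29 × 100 = 48.276%
Salt term: 16.6 × (-0.092) = -1.527
GC term: 0.41 × 48.276 = 19.793; length term: −500/29 = −17.241
Tm = 81.5 + (-1.527) + 19.793 − 17.241 = 82.525 → 82.5°C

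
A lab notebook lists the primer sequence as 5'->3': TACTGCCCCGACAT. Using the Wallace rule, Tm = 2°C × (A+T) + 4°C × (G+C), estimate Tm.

44°C

Scanning the sequence gives T=3, G=2, A=3, C=6.
So N_AT = 6 and N_GC = 8.
Tm = 2(6) + 4(8) = 12 + 32 = 44°C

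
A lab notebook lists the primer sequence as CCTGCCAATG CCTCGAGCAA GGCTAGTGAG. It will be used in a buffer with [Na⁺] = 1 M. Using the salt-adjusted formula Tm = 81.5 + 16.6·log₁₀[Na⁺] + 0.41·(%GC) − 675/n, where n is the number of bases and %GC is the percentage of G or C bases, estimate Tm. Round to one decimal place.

83.6°C

Length n = 30. Base counts: C=9, A=7, T=5, G=9
G+C = 18, so %GC = 18/30 × 100 = 60%
Salt term: 16.6 × (0) = 0
GC term: 0.41 × 60 = 24.6; length term: −675/30 = −22.5
Tm = 81.5 + (0) + 24.6 − 22.5 = 83.6 → 83.6°C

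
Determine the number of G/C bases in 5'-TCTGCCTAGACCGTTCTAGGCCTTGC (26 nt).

15

Counting bases: G=6, A=3, C=9, T=8
G+C = 6 + 9 = 15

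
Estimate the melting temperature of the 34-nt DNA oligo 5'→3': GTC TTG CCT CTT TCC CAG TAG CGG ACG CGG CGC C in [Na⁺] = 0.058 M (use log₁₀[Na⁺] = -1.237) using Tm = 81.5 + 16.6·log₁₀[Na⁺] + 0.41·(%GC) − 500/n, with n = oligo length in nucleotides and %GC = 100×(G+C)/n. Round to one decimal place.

Length n = 34. Counting bases: T=8, A=3, C=13, G=10
G+C = 23, so %GC = 23/34 × 100 = 67.647%
Salt term: 16.6 × (-1.237) = -20.534
GC term: 0.41 × 67.647 = 27.735; length term: −500/34 = −14.706
Tm = 81.5 + (-20.534) + 27.735 − 14.706 = 73.995 → 74.0°C

74.0°C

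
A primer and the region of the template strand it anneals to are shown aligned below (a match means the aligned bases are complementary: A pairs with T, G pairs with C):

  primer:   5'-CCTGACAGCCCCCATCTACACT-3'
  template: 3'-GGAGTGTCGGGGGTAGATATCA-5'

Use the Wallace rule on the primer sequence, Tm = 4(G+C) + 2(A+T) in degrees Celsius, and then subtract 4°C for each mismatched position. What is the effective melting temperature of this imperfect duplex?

Primer base counts: A=5, T=4, G=2, C=11 → A+T=9, G+C=13
Perfect-match Tm = 2(9) + 4(13) = 18 + 52 = 70°C
Mismatches (positions where the bases are not complementary): 3 (at positions 4, 19, 21)
Effective Tm = 70 − 3×4 = 70 − 12 = 58°C

58°C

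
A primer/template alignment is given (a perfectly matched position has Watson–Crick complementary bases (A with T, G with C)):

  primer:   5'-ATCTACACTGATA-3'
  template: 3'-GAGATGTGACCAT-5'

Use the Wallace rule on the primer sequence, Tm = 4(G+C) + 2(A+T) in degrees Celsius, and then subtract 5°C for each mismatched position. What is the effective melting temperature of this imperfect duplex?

24°C

Primer base counts: A=5, T=4, G=1, C=3 → A+T=9, G+C=4
Perfect-match Tm = 2(9) + 4(4) = 18 + 16 = 34°C
Mismatches (positions where the bases are not complementary): 2 (at positions 1, 11)
Effective Tm = 34 − 2×5 = 34 − 10 = 24°C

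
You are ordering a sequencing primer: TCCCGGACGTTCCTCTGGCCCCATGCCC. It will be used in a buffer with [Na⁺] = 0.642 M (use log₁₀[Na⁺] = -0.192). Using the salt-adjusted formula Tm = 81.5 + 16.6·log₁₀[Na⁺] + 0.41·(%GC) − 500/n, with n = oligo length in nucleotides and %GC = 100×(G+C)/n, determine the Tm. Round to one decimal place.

Length n = 28. Counting bases: C=14, T=6, G=6, A=2
G+C = 20, so %GC = 20/28 × 100 = 71.429%
Salt term: 16.6 × (-0.192) = -3.187
GC term: 0.41 × 71.429 = 29.286; length term: −500/28 = −17.857
Tm = 81.5 + (-3.187) + 29.286 − 17.857 = 89.742 → 89.7°C

89.7°C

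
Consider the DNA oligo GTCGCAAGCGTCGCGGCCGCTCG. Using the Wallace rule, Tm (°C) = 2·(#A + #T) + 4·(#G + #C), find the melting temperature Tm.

Base counts: C=9, G=9, T=3, A=2
A+T = 5, G+C = 18
Tm = 2×5 + 4×18 = 82°C

82°C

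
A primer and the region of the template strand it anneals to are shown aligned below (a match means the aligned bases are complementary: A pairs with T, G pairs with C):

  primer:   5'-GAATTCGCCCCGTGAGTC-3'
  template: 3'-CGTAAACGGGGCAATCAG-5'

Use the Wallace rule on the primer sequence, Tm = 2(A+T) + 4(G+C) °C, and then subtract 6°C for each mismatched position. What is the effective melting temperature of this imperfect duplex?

40°C

Primer base counts: A=3, T=4, G=5, C=6 → A+T=7, G+C=11
Perfect-match Tm = 2(7) + 4(11) = 14 + 44 = 58°C
Mismatches (positions where the bases are not complementary): 3 (at positions 2, 6, 14)
Effective Tm = 58 − 3×6 = 58 − 18 = 40°C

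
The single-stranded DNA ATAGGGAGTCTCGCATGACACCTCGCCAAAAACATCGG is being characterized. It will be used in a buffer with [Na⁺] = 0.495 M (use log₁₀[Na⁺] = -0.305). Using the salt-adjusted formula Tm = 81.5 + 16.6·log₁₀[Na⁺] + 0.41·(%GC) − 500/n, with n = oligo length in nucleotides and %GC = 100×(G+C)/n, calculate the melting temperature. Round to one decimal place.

Length n = 38. Base counts: C=11, A=12, T=6, G=9
G+C = 20, so %GC = 20/38 × 100 = 52.632%
Salt term: 16.6 × (-0.305) = -5.063
GC term: 0.41 × 52.632 = 21.579; length term: −500/38 = −13.158
Tm = 81.5 + (-5.063) + 21.579 − 13.158 = 84.858 → 84.9°C

84.9°C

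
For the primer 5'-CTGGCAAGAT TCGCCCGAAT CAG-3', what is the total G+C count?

Scanning the sequence gives T=4, A=6, G=6, C=7.
G+C = 6 + 7 = 13

13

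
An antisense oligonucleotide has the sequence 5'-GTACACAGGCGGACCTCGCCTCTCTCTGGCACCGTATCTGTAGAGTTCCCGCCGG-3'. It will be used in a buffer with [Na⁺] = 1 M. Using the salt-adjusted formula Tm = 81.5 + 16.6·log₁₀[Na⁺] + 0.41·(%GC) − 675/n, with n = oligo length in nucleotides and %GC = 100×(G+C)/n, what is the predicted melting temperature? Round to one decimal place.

95.3°C

Length n = 55. T=12, A=8, G=15, C=20
G+C = 35, so %GC = 35/55 × 100 = 63.636%
Salt term: 16.6 × (0) = 0
GC term: 0.41 × 63.636 = 26.091; length term: −675/55 = −12.273
Tm = 81.5 + (0) + 26.091 − 12.273 = 95.318 → 95.3°C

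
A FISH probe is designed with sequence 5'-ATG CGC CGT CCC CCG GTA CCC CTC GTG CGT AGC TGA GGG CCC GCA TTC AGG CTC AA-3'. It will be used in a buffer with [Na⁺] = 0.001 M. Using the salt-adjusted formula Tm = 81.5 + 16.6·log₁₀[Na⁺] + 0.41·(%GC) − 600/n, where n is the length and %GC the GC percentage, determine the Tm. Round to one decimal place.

Length n = 56. Counting bases: G=16, C=22, T=10, A=8
G+C = 38, so %GC = 38/56 × 100 = 67.857%
Salt term: 16.6 × (-3) = -49.8
GC term: 0.41 × 67.857 = 27.821; length term: −600/56 = −10.714
Tm = 81.5 + (-49.8) + 27.821 − 10.714 = 48.807 → 48.8°C

48.8°C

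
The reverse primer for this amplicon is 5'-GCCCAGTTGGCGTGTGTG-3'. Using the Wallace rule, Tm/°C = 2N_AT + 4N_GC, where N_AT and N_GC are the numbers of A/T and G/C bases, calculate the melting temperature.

60°C

G=8, C=4, A=1, T=5
AT pairs contribute 6, GC pairs contribute 12.
Tm = 4·12 + 2·6 = 48 + 12 = 60°C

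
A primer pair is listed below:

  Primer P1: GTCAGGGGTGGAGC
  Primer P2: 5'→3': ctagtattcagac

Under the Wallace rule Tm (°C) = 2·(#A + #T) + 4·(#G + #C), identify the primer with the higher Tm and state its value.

Primer P1: A+T=4, G+C=10 → Tm = 2(4)+4(10) = 48°C
Primer P2: A+T=8, G+C=5 → Tm = 2(8)+4(5) = 36°C
48°C vs 36°C → primer P1 is higher.

Primer P1, 48°C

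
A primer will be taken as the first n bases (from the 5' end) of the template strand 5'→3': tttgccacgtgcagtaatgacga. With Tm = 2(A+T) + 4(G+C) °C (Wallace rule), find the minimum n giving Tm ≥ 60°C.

n = 21

First 20 bases: TTTGCCACGTGCAGTAATGA → Tm = 58°C (< 60°C)
First 21 bases: TTTGCCACGTGCAGTAATGAC → Tm = 62°C (≥ 60°C)
Since every base adds ≥2°C, Tm only increases with n, so the threshold is first crossed at n = 21.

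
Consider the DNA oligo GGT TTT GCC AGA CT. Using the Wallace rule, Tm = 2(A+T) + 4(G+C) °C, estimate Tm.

42°C

Base counts: G=4, A=2, C=3, T=5
So N_AT = 7 and N_GC = 7.
Tm = 2(7) + 4(7) = 14 + 28 = 42°C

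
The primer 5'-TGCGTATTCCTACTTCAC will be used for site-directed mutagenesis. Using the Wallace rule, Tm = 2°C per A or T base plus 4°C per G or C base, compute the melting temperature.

52°C

Counting bases: A=3, G=2, T=7, C=6
A+T = 10, G+C = 8
Tm = 2(10) + 4(8) = 20 + 32 = 52°C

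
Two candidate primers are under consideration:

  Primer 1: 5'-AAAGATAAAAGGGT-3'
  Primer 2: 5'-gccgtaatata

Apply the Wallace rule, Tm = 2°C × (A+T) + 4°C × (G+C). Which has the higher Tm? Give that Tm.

Primer 1, 36°C

Primer 1: A+T=10, G+C=4 → Tm = 2(10)+4(4) = 36°C
Primer 2: A+T=7, G+C=4 → Tm = 2(7)+4(4) = 30°C
36°C vs 30°C → primer 1 is higher.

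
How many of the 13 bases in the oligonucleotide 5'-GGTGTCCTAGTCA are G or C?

Scanning the sequence gives C=3, T=4, A=2, G=4.
G+C = 4 + 3 = 7

7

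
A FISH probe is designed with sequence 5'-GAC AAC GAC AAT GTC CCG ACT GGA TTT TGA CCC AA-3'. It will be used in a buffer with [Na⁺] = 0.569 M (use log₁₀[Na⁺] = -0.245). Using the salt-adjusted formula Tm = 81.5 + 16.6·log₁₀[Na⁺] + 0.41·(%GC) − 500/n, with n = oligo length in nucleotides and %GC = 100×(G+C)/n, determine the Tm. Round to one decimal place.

Length n = 35. Scanning the sequence gives A=11, C=10, T=7, G=7.
G+C = 17, so %GC = 17/35 × 100 = 48.571%
Salt term: 16.6 × (-0.245) = -4.067
GC term: 0.41 × 48.571 = 19.914; length term: −500/35 = −14.286
Tm = 81.5 + (-4.067) + 19.914 − 14.286 = 83.061 → 83.1°C

83.1°C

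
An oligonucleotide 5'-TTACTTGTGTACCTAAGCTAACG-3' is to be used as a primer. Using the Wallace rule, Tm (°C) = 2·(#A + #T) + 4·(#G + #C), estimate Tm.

Base counts: A=6, C=5, G=4, T=8
A+T = 14, G+C = 9
Tm = 4·9 + 2·14 = 36 + 28 = 64°C

64°C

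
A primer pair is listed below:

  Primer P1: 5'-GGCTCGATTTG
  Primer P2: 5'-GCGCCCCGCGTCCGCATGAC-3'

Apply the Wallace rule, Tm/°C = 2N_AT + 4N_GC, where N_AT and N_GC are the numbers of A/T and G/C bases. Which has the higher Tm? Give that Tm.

Primer P2, 72°C

Primer P1: A+T=5, G+C=6 → Tm = 2(5)+4(6) = 34°C
Primer P2: A+T=4, G+C=16 → Tm = 2(4)+4(16) = 72°C
34°C vs 72°C → primer P2 is higher.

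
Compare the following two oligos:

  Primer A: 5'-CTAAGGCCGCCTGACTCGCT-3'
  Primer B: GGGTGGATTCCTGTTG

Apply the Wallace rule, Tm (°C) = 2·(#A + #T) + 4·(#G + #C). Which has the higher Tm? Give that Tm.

Primer A, 66°C

Primer A: A+T=7, G+C=13 → Tm = 2(7)+4(13) = 66°C
Primer B: A+T=7, G+C=9 → Tm = 2(7)+4(9) = 50°C
66°C vs 50°C → primer A is higher.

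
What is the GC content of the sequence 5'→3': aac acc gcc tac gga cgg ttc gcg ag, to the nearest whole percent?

A=6, C=9, T=3, G=8
G+C = 8 + 9 = 17 out of 26 bases
%GC = 17/26 × 100 = 65.38% ≈ 65%

65%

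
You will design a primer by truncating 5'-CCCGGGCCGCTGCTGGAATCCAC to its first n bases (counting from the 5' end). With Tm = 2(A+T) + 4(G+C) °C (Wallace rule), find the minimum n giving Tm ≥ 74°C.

n = 21

First 20 bases: CCCGGGCCGCTGCTGGAATC → Tm = 70°C (< 74°C)
First 21 bases: CCCGGGCCGCTGCTGGAATCC → Tm = 74°C (≥ 74°C)
Since every base adds ≥2°C, Tm only increases with n, so the threshold is first crossed at n = 21.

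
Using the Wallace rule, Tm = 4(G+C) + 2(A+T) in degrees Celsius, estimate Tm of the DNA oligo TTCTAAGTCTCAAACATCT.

Base counts: C=5, G=1, T=7, A=6
So N_AT = 13 and N_GC = 6.
Tm = 4·6 + 2·13 = 24 + 26 = 50°C

50°C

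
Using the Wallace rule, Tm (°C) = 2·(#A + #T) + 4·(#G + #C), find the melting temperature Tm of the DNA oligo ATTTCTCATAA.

26°C

G=0, A=4, C=2, T=5
A+T = 9, G+C = 2
Tm = 2(9) + 4(2) = 18 + 8 = 26°C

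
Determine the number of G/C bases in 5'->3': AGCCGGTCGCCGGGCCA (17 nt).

14

Base counts: C=7, G=7, T=1, A=2
G+C = 7 + 7 = 14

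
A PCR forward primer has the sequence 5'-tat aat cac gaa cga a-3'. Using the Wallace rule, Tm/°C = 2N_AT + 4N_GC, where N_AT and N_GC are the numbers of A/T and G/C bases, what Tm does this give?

42°C

Base counts: G=2, A=8, C=3, T=3
A+T = 11, G+C = 5
Tm = 2(11) + 4(5) = 22 + 20 = 42°C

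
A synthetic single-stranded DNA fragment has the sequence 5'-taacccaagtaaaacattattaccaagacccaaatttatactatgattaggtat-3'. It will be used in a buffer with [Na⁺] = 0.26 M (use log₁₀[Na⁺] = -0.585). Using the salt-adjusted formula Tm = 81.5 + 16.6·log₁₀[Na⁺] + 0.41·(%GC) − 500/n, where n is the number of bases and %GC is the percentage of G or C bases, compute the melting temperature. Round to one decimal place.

Length n = 54. Counting bases: C=10, A=23, G=5, T=16
G+C = 15, so %GC = 15/54 × 100 = 27.778%
Salt term: 16.6 × (-0.585) = -9.711
GC term: 0.41 × 27.778 = 11.389; length term: −500/54 = −9.259
Tm = 81.5 + (-9.711) + 11.389 − 9.259 = 73.919 → 73.9°C

73.9°C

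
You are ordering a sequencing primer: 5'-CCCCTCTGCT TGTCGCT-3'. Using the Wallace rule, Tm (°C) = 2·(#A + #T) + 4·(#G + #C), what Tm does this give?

56°C

C=8, A=0, T=6, G=3
A+T = 6, G+C = 11
Tm = 2(6) + 4(11) = 12 + 44 = 56°C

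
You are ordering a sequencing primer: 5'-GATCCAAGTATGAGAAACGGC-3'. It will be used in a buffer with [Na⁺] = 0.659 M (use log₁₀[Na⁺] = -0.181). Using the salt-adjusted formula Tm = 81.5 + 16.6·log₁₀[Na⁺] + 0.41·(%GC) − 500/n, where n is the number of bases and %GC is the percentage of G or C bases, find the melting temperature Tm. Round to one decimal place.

74.2°C

Length n = 21. T=3, A=8, G=6, C=4
G+C = 10, so %GC = 10/21 × 100 = 47.619%
Salt term: 16.6 × (-0.181) = -3.005
GC term: 0.41 × 47.619 = 19.524; length term: −500/21 = −23.81
Tm = 81.5 + (-3.005) + 19.524 − 23.81 = 74.209 → 74.2°C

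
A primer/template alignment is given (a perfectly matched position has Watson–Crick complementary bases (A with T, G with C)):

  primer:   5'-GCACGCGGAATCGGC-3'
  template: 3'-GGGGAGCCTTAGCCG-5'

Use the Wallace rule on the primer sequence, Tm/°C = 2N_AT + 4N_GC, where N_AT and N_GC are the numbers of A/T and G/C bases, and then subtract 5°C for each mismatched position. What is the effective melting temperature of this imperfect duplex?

37°C

Primer base counts: A=3, T=1, G=6, C=5 → A+T=4, G+C=11
Perfect-match Tm = 2(4) + 4(11) = 8 + 44 = 52°C
Mismatches (positions where the bases are not complementary): 3 (at positions 1, 3, 5)
Effective Tm = 52 − 3×5 = 52 − 15 = 37°C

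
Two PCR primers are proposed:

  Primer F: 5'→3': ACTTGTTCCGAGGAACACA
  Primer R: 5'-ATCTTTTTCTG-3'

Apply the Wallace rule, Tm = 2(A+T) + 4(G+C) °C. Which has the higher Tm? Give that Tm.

Primer F, 56°C

Primer F: A+T=10, G+C=9 → Tm = 2(10)+4(9) = 56°C
Primer R: A+T=8, G+C=3 → Tm = 2(8)+4(3) = 28°C
56°C vs 28°C → primer F is higher.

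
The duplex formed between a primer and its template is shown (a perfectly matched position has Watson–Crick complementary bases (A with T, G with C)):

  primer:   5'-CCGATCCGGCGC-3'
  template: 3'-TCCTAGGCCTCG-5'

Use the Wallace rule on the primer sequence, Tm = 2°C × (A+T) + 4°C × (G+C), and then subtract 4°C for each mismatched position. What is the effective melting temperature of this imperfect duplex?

32°C

Primer base counts: A=1, T=1, G=4, C=6 → A+T=2, G+C=10
Perfect-match Tm = 2(2) + 4(10) = 4 + 40 = 44°C
Mismatches (positions where the bases are not complementary): 3 (at positions 1, 2, 10)
Effective Tm = 44 − 3×4 = 44 − 12 = 32°C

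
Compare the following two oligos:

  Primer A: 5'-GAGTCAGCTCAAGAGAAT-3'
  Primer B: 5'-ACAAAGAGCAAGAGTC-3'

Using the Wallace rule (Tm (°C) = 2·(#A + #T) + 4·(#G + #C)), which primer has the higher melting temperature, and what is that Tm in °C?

Primer A, 52°C

Primer A: A+T=10, G+C=8 → Tm = 2(10)+4(8) = 52°C
Primer B: A+T=9, G+C=7 → Tm = 2(9)+4(7) = 46°C
52°C vs 46°C → primer A is higher.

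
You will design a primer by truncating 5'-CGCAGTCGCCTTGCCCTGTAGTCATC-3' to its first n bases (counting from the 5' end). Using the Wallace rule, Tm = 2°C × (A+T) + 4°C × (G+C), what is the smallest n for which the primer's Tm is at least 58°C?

n = 17

First 16 bases: CGCAGTCGCCTTGCCC → Tm = 56°C (< 58°C)
First 17 bases: CGCAGTCGCCTTGCCCT → Tm = 58°C (≥ 58°C)
Each additional base adds 2°C (A/T) or 4°C (G/C), so Tm is non-decreasing in n; n = 17 is the first length to reach 58°C.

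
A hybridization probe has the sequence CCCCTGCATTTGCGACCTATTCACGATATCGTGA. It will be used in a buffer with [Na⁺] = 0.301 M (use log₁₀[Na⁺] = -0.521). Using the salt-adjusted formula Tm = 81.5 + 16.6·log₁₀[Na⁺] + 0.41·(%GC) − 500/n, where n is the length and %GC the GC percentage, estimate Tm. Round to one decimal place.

78.6°C

Length n = 34. Base counts: A=7, C=11, T=10, G=6
G+C = 17, so %GC = 17/34 × 100 = 50%
Salt term: 16.6 × (-0.521) = -8.649
GC term: 0.41 × 50 = 20.5; length term: −500/34 = −14.706
Tm = 81.5 + (-8.649) + 20.5 − 14.706 = 78.645 → 78.6°C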